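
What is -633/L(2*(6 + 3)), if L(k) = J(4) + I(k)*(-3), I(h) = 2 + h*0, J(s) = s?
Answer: 633/2 ≈ 316.50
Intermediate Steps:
I(h) = 2 (I(h) = 2 + 0 = 2)
L(k) = -2 (L(k) = 4 + 2*(-3) = 4 - 6 = -2)
-633/L(2*(6 + 3)) = -633/(-2) = -633*(-½) = 633/2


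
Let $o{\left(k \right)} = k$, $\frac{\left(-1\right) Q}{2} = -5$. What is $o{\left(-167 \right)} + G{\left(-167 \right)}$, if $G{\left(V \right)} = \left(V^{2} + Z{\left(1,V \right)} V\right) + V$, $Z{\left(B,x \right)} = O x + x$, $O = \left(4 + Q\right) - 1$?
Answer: $418001$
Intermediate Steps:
$Q = 10$ ($Q = \left(-2\right) \left(-5\right) = 10$)
$O = 13$ ($O = \left(4 + 10\right) - 1 = 14 - 1 = 13$)
$Z{\left(B,x \right)} = 14 x$ ($Z{\left(B,x \right)} = 13 x + x = 14 x$)
$G{\left(V \right)} = V + 15 V^{2}$ ($G{\left(V \right)} = \left(V^{2} + 14 V V\right) + V = \left(V^{2} + 14 V^{2}\right) + V = 15 V^{2} + V = V + 15 V^{2}$)
$o{\left(-167 \right)} + G{\left(-167 \right)} = -167 - 167 \left(1 + 15 \left(-167\right)\right) = -167 - 167 \left(1 - 2505\right) = -167 - -418168 = -167 + 418168 = 418001$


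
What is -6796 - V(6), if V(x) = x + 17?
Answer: -6819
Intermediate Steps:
V(x) = 17 + x
-6796 - V(6) = -6796 - (17 + 6) = -6796 - 1*23 = -6796 - 23 = -6819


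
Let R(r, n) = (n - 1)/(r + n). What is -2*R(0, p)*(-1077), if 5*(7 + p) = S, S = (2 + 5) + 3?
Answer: 12924/5 ≈ 2584.8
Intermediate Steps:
S = 10 (S = 7 + 3 = 10)
p = -5 (p = -7 + (1/5)*10 = -7 + 2 = -5)
R(r, n) = (-1 + n)/(n + r)
-2*R(0, p)*(-1077) = -2*(-1 - 5)/(-5 + 0)*(-1077) = -2*-6/(-5)*(-1077) = -2*(-1/5*(-6))*(-1077) = -12*(-1077)/5 = -2*(-6462/5) = 12924/5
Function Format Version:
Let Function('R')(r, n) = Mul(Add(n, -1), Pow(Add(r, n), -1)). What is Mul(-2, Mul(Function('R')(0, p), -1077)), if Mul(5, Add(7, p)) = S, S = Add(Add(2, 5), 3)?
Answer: Rational(12924, 5) ≈ 2584.8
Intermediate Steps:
S = 10 (S = Add(7, 3) = 10)
p = -5 (p = Add(-7, Mul(Rational(1, 5), 10)) = Add(-7, 2) = -5)
Function('R')(r, n) = Mul(Pow(Add(n, r), -1), Add(-1, n)) (Function('R')(r, n) = Mul(Add(-1, n), Pow(Add(n, r), -1)) = Mul(Pow(Add(n, r), -1), Add(-1, n)))
Mul(-2, Mul(Function('R')(0, p), -1077)) = Mul(-2, Mul(Mul(Pow(Add(-5, 0), -1), Add(-1, -5)), -1077)) = Mul(-2, Mul(Mul(Pow(-5, -1), -6), -1077)) = Mul(-2, Mul(Mul(Rational(-1, 5), -6), -1077)) = Mul(-2, Mul(Rational(6, 5), -1077)) = Mul(-2, Rational(-6462, 5)) = Rational(12924, 5)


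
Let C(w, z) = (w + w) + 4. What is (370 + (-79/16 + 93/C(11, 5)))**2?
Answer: 5879362329/43264 ≈ 1.3590e+5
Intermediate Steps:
C(w, z) = 4 + 2*w (C(w, z) = 2*w + 4 = 4 + 2*w)
(370 + (-79/16 + 93/C(11, 5)))**2 = (370 + (-79/16 + 93/(4 + 2*11)))**2 = (370 + (-79*1/16 + 93/(4 + 22)))**2 = (370 + (-79/16 + 93/26))**2 = (370 - 283/208)**2 = (76677/208)**2 = 5879362329/43264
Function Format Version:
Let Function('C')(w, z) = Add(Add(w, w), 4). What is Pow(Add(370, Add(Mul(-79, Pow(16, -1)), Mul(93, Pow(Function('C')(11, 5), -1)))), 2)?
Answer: Rational(5879362329, 43264) ≈ 1.3590e+5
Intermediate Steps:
Function('C')(w, z) = Add(4, Mul(2, w)) (Function('C')(w, z) = Add(Mul(2, w), 4) = Add(4, Mul(2, w)))
Pow(Add(370, Add(Mul(-79, Pow(16, -1)), Mul(93, Pow(Function('C')(11, 5), -1)))), 2) = Pow(Add(370, Add(Mul(-79, Pow(16, -1)), Mul(93, Pow(Add(4, Mul(2, 11)), -1)))), 2) = Pow(Add(370, Add(Mul(-79, Rational(1, 16)), Mul(93, Pow(Add(4, 22), -1)))), 2) = Pow(Add(370, Add(Rational(-79, 16), Mul(93, Pow(26, -1)))), 2) = Pow(Add(370, Add(Rational(-79, 16), Mul(93, Rational(1, 26)))), 2) = Pow(Add(370, Add(Rational(-79, 16), Rational(93, 26))), 2) = Pow(Add(370, Rational(-283, 208)), 2) = Pow(Rational(76677, 208), 2) = Rational(5879362329, 43264)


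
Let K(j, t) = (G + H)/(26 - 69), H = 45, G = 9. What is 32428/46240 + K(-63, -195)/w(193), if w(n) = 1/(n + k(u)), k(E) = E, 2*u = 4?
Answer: -121378199/497080 ≈ -244.18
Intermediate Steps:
u = 2 (u = (½)*4 = 2)
K(j, t) = -54/43 (K(j, t) = (9 + 45)/(26 - 69) = 54/(-43) = 54*(-1/43) = -54/43)
w(n) = 1/(2 + n) (w(n) = 1/(n + 2) = 1/(2 + n))
32428/46240 + K(-63, -195)/w(193) = 32428/46240 - 54/(43*(1/(2 + 193))) = 32428*(1/46240) - 54/(43*(1/195)) = 8107/11560 - 54/(43*1/195) = 8107/11560 - 54/43*195 = 8107/11560 - 10530/43 = -121378199/497080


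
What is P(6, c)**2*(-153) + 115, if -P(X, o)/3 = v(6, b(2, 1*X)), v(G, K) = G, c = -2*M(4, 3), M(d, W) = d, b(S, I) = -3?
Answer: -49457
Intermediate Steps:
c = -8 (c = -2*4 = -8)
P(X, o) = -18 (P(X, o) = -3*6 = -18)
P(6, c)**2*(-153) + 115 = (-18)**2*(-153) + 115 = 324*(-153) + 115 = -49572 + 115 = -49457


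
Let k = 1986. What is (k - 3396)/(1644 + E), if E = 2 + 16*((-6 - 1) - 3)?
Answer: -705/743 ≈ -0.94886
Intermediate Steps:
E = -158 (E = 2 + 16*(-7 - 3) = 2 + 16*(-10) = 2 - 160 = -158)
(k - 3396)/(1644 + E) = (1986 - 3396)/(1644 - 158) = -1410/1486 = -1410*1/1486 = -705/743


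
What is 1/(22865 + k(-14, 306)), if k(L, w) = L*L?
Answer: 1/23061 ≈ 4.3363e-5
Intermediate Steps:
k(L, w) = L²
1/(22865 + k(-14, 306)) = 1/(22865 + (-14)²) = 1/(22865 + 196) = 1/23061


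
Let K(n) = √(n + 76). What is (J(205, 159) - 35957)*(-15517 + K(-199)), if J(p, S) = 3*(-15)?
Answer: 558643034 - 36002*I*√123 ≈ 5.5864e+8 - 3.9928e+5*I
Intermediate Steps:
J(p, S) = -45
K(n) = √(76 + n)
(J(205, 159) - 35957)*(-15517 + K(-199)) = (-45 - 35957)*(-15517 + √(76 - 199)) = -36002*(-15517 + √(-123)) = -36002*(-15517 + I*√123) = 558643034 - 36002*I*√123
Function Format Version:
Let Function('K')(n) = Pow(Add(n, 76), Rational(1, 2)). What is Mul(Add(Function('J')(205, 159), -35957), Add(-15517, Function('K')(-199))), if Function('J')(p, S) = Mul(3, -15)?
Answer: Add(558643034, Mul(-36002, I, Pow(123, Rational(1, 2)))) ≈ Add(5.5864e+8, Mul(-3.9928e+5, I))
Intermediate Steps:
Function('J')(p, S) = -45
Function('K')(n) = Pow(Add(76, n), Rational(1, 2))
Mul(Add(Function('J')(205, 159), -35957), Add(-15517, Function('K')(-199))) = Mul(Add(-45, -35957), Add(-15517, Pow(Add(76, -199), Rational(1, 2)))) = Mul(-36002, Add(-15517, Pow(-123, Rational(1, 2)))) = Mul(-36002, Add(-15517, Mul(I, Pow(123, Rational(1, 2))))) = Add(558643034, Mul(-36002, I, Pow(123, Rational(1, 2))))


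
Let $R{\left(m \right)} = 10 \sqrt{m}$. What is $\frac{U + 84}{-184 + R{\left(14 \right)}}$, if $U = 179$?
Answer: $- \frac{6049}{4057} - \frac{1315 \sqrt{14}}{16228} \approx -1.7942$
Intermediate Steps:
$\frac{U + 84}{-184 + R{\left(14 \right)}} = \frac{179 + 84}{-184 + 10 \sqrt{14}} = \frac{263}{-184 + 10 \sqrt{14}}$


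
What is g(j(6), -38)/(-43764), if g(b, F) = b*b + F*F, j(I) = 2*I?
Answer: -397/10941 ≈ -0.036286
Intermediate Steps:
g(b, F) = F**2 + b**2 (g(b, F) = b**2 + F**2 = F**2 + b**2)
g(j(6), -38)/(-43764) = ((-38)**2 + (2*6)**2)/(-43764) = (1444 + 12**2)*(-1/43764) = (1444 + 144)*(-1/43764) = 1588*(-1/43764) = -397/10941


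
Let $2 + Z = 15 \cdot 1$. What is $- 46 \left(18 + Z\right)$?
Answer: $-1426$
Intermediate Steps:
$Z = 13$ ($Z = -2 + 15 \cdot 1 = -2 + 15 = 13$)
$- 46 \left(18 + Z\right) = - 46 \left(18 + 13\right) = \left(-46\right) 31 = -1426$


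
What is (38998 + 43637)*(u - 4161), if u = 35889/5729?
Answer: -1966917934800/5729 ≈ -3.4333e+8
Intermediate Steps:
u = 35889/5729 (u = 35889*(1/5729) = 35889/5729 ≈ 6.2644)
(38998 + 43637)*(u - 4161) = (38998 + 43637)*(35889/5729 - 4161) = 82635*(-23802480/5729) = -1966917934800/5729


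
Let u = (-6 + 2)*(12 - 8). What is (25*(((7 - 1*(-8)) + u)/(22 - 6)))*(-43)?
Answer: 1075/16 ≈ 67.188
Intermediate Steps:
u = -16 (u = -4*4 = -16)
(25*(((7 - 1*(-8)) + u)/(22 - 6)))*(-43) = (25*(((7 - 1*(-8)) - 16)/(22 - 6)))*(-43) = (25*(((7 + 8) - 16)/16))*(-43) = (25*((15 - 16)*(1/16)))*(-43) = (25*(-1*1/16))*(-43) = (25*(-1/16))*(-43) = -25/16*(-43) = 1075/16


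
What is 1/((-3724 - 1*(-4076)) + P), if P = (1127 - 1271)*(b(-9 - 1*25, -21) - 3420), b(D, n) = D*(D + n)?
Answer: 1/223552 ≈ 4.4732e-6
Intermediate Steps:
P = 223200 (P = (1127 - 1271)*((-9 - 1*25)*((-9 - 1*25) - 21) - 3420) = -144*((-9 - 25)*((-9 - 25) - 21) - 3420) = -144*(-34*(-34 - 21) - 3420) = -144*(-34*(-55) - 3420) = -144*(1870 - 3420) = -144*(-1550) = 223200)
1/((-3724 - 1*(-4076)) + P) = 1/((-3724 - 1*(-4076)) + 223200) = 1/((-3724 + 4076) + 223200) = 1/(352 + 223200) = 1/223552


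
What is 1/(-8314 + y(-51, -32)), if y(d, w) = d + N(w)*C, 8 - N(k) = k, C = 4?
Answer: -1/8205 ≈ -0.00012188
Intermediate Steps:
N(k) = 8 - k
y(d, w) = 32 + d - 4*w (y(d, w) = d + (8 - w)*4 = d + (32 - 4*w) = 32 + d - 4*w)
1/(-8314 + y(-51, -32)) = 1/(-8314 + (32 - 51 - 4*(-32))) = 1/(-8314 + (32 - 51 + 128)) = 1/(-8314 + 109) = 1/(-8205) = -1/8205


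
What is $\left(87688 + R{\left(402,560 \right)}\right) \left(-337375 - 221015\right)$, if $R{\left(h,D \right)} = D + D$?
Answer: $-49589499120$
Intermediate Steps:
$R{\left(h,D \right)} = 2 D$
$\left(87688 + R{\left(402,560 \right)}\right) \left(-337375 - 221015\right) = \left(87688 + 2 \cdot 560\right) \left(-337375 - 221015\right) = \left(87688 + 1120\right) \left(-558390\right) = 88808 \left(-558390\right) = -49589499120$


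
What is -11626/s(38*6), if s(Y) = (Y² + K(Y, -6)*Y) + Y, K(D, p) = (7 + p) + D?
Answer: -5813/52212 ≈ -0.11133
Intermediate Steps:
K(D, p) = 7 + D + p
s(Y) = Y + Y² + Y*(1 + Y) (s(Y) = (Y² + (7 + Y - 6)*Y) + Y = (Y² + (1 + Y)*Y) + Y = (Y² + Y*(1 + Y)) + Y = Y + Y² + Y*(1 + Y))
-11626/s(38*6) = -11626*1/(456*(1 + 38*6)) = -11626*1/(456*(1 + 228)) = -11626/(2*228*229) = -11626/104424 = -11626*1/104424 = -5813/52212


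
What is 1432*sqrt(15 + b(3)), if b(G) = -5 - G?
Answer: 1432*sqrt(7) ≈ 3788.7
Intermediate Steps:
1432*sqrt(15 + b(3)) = 1432*sqrt(15 + (-5 - 1*3)) = 1432*sqrt(15 + (-5 - 3)) = 1432*sqrt(15 - 8) = 1432*sqrt(7)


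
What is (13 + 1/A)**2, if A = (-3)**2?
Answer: 13924/81 ≈ 171.90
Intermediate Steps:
A = 9
(13 + 1/A)**2 = (13 + 1/9)**2 = (118/9)**2 = 13924/81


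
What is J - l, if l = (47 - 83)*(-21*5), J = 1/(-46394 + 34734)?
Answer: -44074801/11660 ≈ -3780.0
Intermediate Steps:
J = -1/11660 (J = 1/(-11660) = -1/11660 ≈ -8.5763e-5)
l = 3780 (l = -36*(-105) = 3780)
J - l = -1/11660 - 1*3780 = -1/11660 - 3780 = -44074801/11660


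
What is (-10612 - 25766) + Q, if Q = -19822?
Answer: -56200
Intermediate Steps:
(-10612 - 25766) + Q = (-10612 - 25766) - 19822 = -36378 - 19822 = -56200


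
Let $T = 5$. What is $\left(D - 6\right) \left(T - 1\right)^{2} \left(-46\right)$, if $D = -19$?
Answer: $18400$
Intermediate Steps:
$\left(D - 6\right) \left(T - 1\right)^{2} \left(-46\right) = \left(-19 - 6\right) \left(5 - 1\right)^{2} \left(-46\right) = \left(-19 - 6\right) 4^{2} \left(-46\right) = \left(-25\right) 16 \left(-46\right) = \left(-400\right) \left(-46\right) = 18400$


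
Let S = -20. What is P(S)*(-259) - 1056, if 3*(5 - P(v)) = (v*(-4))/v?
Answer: -8089/3 ≈ -2696.3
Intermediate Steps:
P(v) = 19/3 (P(v) = 5 - v*(-4)/(3*v) = 5 - (-4*v)/(3*v) = 5 - 1/3*(-4) = 5 + 4/3 = 19/3)
P(S)*(-259) - 1056 = (19/3)*(-259) - 1056 = -4921/3 - 1056 = -8089/3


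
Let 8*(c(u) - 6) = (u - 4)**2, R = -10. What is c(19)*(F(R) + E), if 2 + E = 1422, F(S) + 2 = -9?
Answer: 384657/8 ≈ 48082.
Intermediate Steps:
F(S) = -11 (F(S) = -2 - 9 = -11)
E = 1420 (E = -2 + 1422 = 1420)
c(u) = 6 + (-4 + u)**2/8 (c(u) = 6 + (u - 4)**2/8 = 6 + (-4 + u)**2/8)
c(19)*(F(R) + E) = (6 + (-4 + 19)**2/8)*(-11 + 1420) = (6 + (1/8)*15**2)*1409 = (6 + (1/8)*225)*1409 = (6 + 225/8)*1409 = (273/8)*1409 = 384657/8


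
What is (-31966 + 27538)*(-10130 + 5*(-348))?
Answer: 52560360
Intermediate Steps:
(-31966 + 27538)*(-10130 + 5*(-348)) = -4428*(-10130 - 1740) = -4428*(-11870) = 52560360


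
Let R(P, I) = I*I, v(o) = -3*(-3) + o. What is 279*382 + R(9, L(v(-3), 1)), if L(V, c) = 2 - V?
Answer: 106594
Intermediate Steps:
v(o) = 9 + o
R(P, I) = I²
279*382 + R(9, L(v(-3), 1)) = 279*382 + (2 - (9 - 3))² = 106578 + (2 - 1*6)² = 106578 + (2 - 6)² = 106578 + (-4)² = 106578 + 16 = 106594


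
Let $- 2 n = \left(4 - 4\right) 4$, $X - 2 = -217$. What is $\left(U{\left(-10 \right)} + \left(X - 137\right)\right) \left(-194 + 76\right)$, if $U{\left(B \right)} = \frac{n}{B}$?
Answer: $41536$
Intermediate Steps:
$X = -215$ ($X = 2 - 217 = -215$)
$n = 0$ ($n = - \frac{\left(4 - 4\right) 4}{2} = - \frac{0 \cdot 4}{2} = \left(- \frac{1}{2}\right) 0 = 0$)
$U{\left(B \right)} = 0$ ($U{\left(B \right)} = \frac{0}{B} = 0$)
$\left(U{\left(-10 \right)} + \left(X - 137\right)\right) \left(-194 + 76\right) = \left(0 - 352\right) \left(-194 + 76\right) = \left(0 - 352\right) \left(-118\right) = \left(-352\right) \left(-118\right) = 41536$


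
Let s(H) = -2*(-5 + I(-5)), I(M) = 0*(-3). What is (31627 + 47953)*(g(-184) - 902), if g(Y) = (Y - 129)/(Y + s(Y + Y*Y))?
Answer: -6232506650/87 ≈ -7.1638e+7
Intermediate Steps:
I(M) = 0
s(H) = 10 (s(H) = -2*(-5 + 0) = -2*(-5) = 10)
g(Y) = (-129 + Y)/(10 + Y) (g(Y) = (Y - 129)/(Y + 10) = (-129 + Y)/(10 + Y))
(31627 + 47953)*(g(-184) - 902) = (31627 + 47953)*((-129 - 184)/(10 - 184) - 902) = 79580*(-313/(-174) - 902) = 79580*(-1/174*(-313) - 902) = 79580*(313/174 - 902) = 79580*(-156635/174) = -6232506650/87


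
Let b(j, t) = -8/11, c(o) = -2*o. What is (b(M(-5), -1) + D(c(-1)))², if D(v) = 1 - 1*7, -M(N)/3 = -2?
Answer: 5476/121 ≈ 45.256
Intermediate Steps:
M(N) = 6 (M(N) = -3*(-2) = 6)
D(v) = -6 (D(v) = 1 - 7 = -6)
b(j, t) = -8/11 (b(j, t) = -8*1/11 = -8/11)
(b(M(-5), -1) + D(c(-1)))² = (-8/11 - 6)² = (-74/11)² = 5476/121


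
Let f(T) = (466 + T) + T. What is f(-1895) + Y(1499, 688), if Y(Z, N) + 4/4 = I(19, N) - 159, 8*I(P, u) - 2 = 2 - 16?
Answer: -6971/2 ≈ -3485.5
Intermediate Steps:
I(P, u) = -3/2 (I(P, u) = 1/4 + (2 - 16)/8 = 1/4 + (1/8)*(-14) = 1/4 - 7/4 = -3/2)
f(T) = 466 + 2*T
Y(Z, N) = -323/2 (Y(Z, N) = -1 + (-3/2 - 159) = -1 - 321/2 = -323/2)
f(-1895) + Y(1499, 688) = (466 + 2*(-1895)) - 323/2 = (466 - 3790) - 323/2 = -3324 - 323/2 = -6971/2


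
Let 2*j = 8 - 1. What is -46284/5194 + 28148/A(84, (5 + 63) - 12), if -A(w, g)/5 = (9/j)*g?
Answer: -3205807/66780 ≈ -48.005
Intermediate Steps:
j = 7/2 (j = (8 - 1)/2 = (1/2)*7 = 7/2 ≈ 3.5000)
A(w, g) = -90*g/7 (A(w, g) = -5*9/(7/2)*g = -5*9*(2/7)*g = -90*g/7)
-46284/5194 + 28148/A(84, (5 + 63) - 12) = -46284/5194 + 28148/((-90*((5 + 63) - 12)/7)) = -46284*1/5194 + 28148/((-90*(68 - 12)/7)) = -3306/371 + 28148/((-90/7*56)) = -3306/371 + 28148/(-720) = -3306/371 + 28148*(-1/720) = -3306/371 - 7037/180 = -3205807/66780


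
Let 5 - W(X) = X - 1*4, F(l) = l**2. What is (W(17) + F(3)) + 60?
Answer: 61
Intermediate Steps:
W(X) = 9 - X (W(X) = 5 - (X - 1*4) = 5 - (X - 4) = 5 - (-4 + X) = 5 + (4 - X) = 9 - X)
(W(17) + F(3)) + 60 = ((9 - 1*17) + 3**2) + 60 = ((9 - 17) + 9) + 60 = (-8 + 9) + 60 = 1 + 60 = 61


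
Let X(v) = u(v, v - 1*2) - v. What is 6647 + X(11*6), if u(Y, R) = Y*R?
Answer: 10805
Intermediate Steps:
u(Y, R) = R*Y
X(v) = -v + v*(-2 + v) (X(v) = (v - 1*2)*v - v = (v - 2)*v - v = (-2 + v)*v - v = v*(-2 + v) - v = -v + v*(-2 + v))
6647 + X(11*6) = 6647 + (11*6)*(-3 + 11*6) = 6647 + 66*(-3 + 66) = 6647 + 66*63 = 6647 + 4158 = 10805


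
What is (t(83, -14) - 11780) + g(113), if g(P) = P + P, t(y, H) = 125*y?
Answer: -1179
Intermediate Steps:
g(P) = 2*P
(t(83, -14) - 11780) + g(113) = (125*83 - 11780) + 2*113 = (10375 - 11780) + 226 = -1405 + 226 = -1179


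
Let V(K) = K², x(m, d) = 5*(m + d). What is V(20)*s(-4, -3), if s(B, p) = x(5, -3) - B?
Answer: 5600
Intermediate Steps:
x(m, d) = 5*d + 5*m (x(m, d) = 5*(d + m) = 5*d + 5*m)
s(B, p) = 10 - B (s(B, p) = (5*(-3) + 5*5) - B = (-15 + 25) - B = 10 - B)
V(20)*s(-4, -3) = 20²*(10 - 1*(-4)) = 400*(10 + 4) = 400*14 = 5600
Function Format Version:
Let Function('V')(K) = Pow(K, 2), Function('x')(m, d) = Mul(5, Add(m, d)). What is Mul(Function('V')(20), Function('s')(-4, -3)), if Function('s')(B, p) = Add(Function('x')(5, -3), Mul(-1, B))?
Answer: 5600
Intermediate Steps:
Function('x')(m, d) = Add(Mul(5, d), Mul(5, m)) (Function('x')(m, d) = Mul(5, Add(d, m)) = Add(Mul(5, d), Mul(5, m)))
Function('s')(B, p) = Add(10, Mul(-1, B)) (Function('s')(B, p) = Add(Add(Mul(5, -3), Mul(5, 5)), Mul(-1, B)) = Add(Add(-15, 25), Mul(-1, B)) = Add(10, Mul(-1, B)))
Mul(Function('V')(20), Function('s')(-4, -3)) = Mul(Pow(20, 2), Add(10, Mul(-1, -4))) = Mul(400, Add(10, 4)) = Mul(400, 14) = 5600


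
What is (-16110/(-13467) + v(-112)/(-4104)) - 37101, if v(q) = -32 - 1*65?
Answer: -683483906543/18422856 ≈ -37100.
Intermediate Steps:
v(q) = -97 (v(q) = -32 - 65 = -97)
(-16110/(-13467) + v(-112)/(-4104)) - 37101 = (-16110/(-13467) - 97/(-4104)) - 37101 = (-16110*(-1/13467) - 97*(-1/4104)) - 37101 = (5370/4489 + 97/4104) - 37101 = 22473913/18422856 - 37101 = -683483906543/18422856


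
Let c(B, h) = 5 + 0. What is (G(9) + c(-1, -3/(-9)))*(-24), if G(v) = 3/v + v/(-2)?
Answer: -20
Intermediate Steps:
c(B, h) = 5
G(v) = 3/v - v/2 (G(v) = 3/v + v*(-1/2) = 3/v - v/2)
(G(9) + c(-1, -3/(-9)))*(-24) = ((3/9 - 1/2*9) + 5)*(-24) = ((3*(1/9) - 9/2) + 5)*(-24) = ((1/3 - 9/2) + 5)*(-24) = (-25/6 + 5)*(-24) = (5/6)*(-24) = -20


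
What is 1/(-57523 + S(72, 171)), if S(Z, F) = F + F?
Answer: -1/57181 ≈ -1.7488e-5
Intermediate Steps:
S(Z, F) = 2*F
1/(-57523 + S(72, 171)) = 1/(-57523 + 2*171) = 1/(-57523 + 342) = 1/(-57181) = -1/57181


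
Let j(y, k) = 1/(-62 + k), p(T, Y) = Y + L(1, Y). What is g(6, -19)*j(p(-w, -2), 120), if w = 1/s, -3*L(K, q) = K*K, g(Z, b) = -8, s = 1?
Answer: -4/29 ≈ -0.13793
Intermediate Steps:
L(K, q) = -K²/3 (L(K, q) = -K*K/3 = -K²/3)
w = 1 (w = 1/1 = 1)
p(T, Y) = -⅓ + Y (p(T, Y) = Y - ⅓*1² = Y - ⅓*1 = Y - ⅓ = -⅓ + Y)
g(6, -19)*j(p(-w, -2), 120) = -8/(-62 + 120) = -8/58 = -8*1/58 = -4/29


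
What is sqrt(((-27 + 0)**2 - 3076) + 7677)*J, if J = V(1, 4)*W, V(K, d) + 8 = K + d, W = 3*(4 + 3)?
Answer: -63*sqrt(5330) ≈ -4599.4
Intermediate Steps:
W = 21 (W = 3*7 = 21)
V(K, d) = -8 + K + d (V(K, d) = -8 + (K + d) = -8 + K + d)
J = -63 (J = (-8 + 1 + 4)*21 = -3*21 = -63)
sqrt(((-27 + 0)**2 - 3076) + 7677)*J = sqrt(((-27 + 0)**2 - 3076) + 7677)*(-63) = sqrt(((-27)**2 - 3076) + 7677)*(-63) = sqrt((729 - 3076) + 7677)*(-63) = sqrt(-2347 + 7677)*(-63) = sqrt(5330)*(-63) = -63*sqrt(5330)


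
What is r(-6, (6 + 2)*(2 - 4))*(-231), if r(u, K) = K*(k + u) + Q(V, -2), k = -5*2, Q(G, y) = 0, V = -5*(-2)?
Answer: -59136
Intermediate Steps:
V = 10
k = -10
r(u, K) = K*(-10 + u) (r(u, K) = K*(-10 + u) + 0 = K*(-10 + u))
r(-6, (6 + 2)*(2 - 4))*(-231) = (((6 + 2)*(2 - 4))*(-10 - 6))*(-231) = ((8*(-2))*(-16))*(-231) = -16*(-16)*(-231) = 256*(-231) = -59136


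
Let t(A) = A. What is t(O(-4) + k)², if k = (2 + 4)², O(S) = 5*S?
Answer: 256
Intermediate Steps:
k = 36 (k = 6² = 36)
t(O(-4) + k)² = (5*(-4) + 36)² = (-20 + 36)² = 16² = 256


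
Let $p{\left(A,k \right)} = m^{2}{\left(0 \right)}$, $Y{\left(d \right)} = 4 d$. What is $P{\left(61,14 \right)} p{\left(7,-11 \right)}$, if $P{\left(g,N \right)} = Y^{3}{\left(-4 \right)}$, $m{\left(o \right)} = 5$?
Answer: $-102400$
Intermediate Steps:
$P{\left(g,N \right)} = -4096$ ($P{\left(g,N \right)} = \left(4 \left(-4\right)\right)^{3} = \left(-16\right)^{3} = -4096$)
$p{\left(A,k \right)} = 25$ ($p{\left(A,k \right)} = 5^{2} = 25$)
$P{\left(61,14 \right)} p{\left(7,-11 \right)} = \left(-4096\right) 25 = -102400$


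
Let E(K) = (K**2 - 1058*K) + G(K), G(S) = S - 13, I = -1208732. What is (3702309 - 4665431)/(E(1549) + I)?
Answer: 963122/446637 ≈ 2.1564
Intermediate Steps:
G(S) = -13 + S
E(K) = -13 + K**2 - 1057*K (E(K) = (K**2 - 1058*K) + (-13 + K) = -13 + K**2 - 1057*K)
(3702309 - 4665431)/(E(1549) + I) = (3702309 - 4665431)/((-13 + 1549**2 - 1057*1549) - 1208732) = -963122/((-13 + 2399401 - 1637293) - 1208732) = -963122/(762095 - 1208732) = -963122/(-446637) = -963122*(-1/446637) = 963122/446637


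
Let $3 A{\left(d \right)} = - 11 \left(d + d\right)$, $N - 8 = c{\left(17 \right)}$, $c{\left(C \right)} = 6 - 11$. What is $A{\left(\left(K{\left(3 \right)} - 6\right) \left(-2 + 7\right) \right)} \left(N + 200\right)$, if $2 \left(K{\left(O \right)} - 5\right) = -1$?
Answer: $11165$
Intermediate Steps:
$K{\left(O \right)} = \frac{9}{2}$ ($K{\left(O \right)} = 5 + \frac{1}{2} \left(-1\right) = 5 - \frac{1}{2} = \frac{9}{2}$)
$c{\left(C \right)} = -5$
$N = 3$ ($N = 8 - 5 = 3$)
$A{\left(d \right)} = - \frac{22 d}{3}$ ($A{\left(d \right)} = \frac{\left(-11\right) \left(d + d\right)}{3} = \frac{\left(-11\right) 2 d}{3} = \frac{\left(-22\right) d}{3} = - \frac{22 d}{3}$)
$A{\left(\left(K{\left(3 \right)} - 6\right) \left(-2 + 7\right) \right)} \left(N + 200\right) = - \frac{22 \left(\frac{9}{2} - 6\right) \left(-2 + 7\right)}{3} \left(3 + 200\right) = - \frac{22 \left(\left(- \frac{3}{2}\right) 5\right)}{3} \cdot 203 = \left(- \frac{22}{3}\right) \left(- \frac{15}{2}\right) 203 = 55 \cdot 203 = 11165$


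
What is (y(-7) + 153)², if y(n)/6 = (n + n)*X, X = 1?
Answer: 4761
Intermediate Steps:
y(n) = 12*n (y(n) = 6*((n + n)*1) = 6*((2*n)*1) = 6*(2*n) = 12*n)
(y(-7) + 153)² = (12*(-7) + 153)² = (-84 + 153)² = 69² = 4761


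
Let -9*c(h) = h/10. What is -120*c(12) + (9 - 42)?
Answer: -17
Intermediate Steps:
c(h) = -h/90 (c(h) = -h/(9*10) = -h/90)
-120*c(12) + (9 - 42) = -(-4)*12/3 + (9 - 42) = -120*(-2/15) - 33 = 16 - 33 = -17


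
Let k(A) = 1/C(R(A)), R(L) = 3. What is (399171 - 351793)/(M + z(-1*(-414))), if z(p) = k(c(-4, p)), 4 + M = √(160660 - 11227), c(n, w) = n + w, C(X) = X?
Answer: 781737/672388 + 213201*√149433/672388 ≈ 123.73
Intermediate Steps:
k(A) = ⅓ (k(A) = 1/3 = ⅓)
M = -4 + √149433 (M = -4 + √(160660 - 11227) = -4 + √149433 ≈ 382.57)
z(p) = ⅓
(399171 - 351793)/(M + z(-1*(-414))) = (399171 - 351793)/((-4 + √149433) + ⅓) = 47378/(-11/3 + √149433)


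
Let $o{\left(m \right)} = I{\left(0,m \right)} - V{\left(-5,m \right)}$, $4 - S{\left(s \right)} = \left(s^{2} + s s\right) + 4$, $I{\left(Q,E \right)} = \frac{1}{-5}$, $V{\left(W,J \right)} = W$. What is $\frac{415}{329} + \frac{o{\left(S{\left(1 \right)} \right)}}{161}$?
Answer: $\frac{6979}{5405} \approx 1.2912$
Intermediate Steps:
$I{\left(Q,E \right)} = - \frac{1}{5}$
$S{\left(s \right)} = - 2 s^{2}$ ($S{\left(s \right)} = 4 - \left(\left(s^{2} + s s\right) + 4\right) = 4 - \left(\left(s^{2} + s^{2}\right) + 4\right) = 4 - \left(2 s^{2} + 4\right) = 4 - \left(4 + 2 s^{2}\right) = - 2 s^{2}$)
$o{\left(m \right)} = \frac{24}{5}$ ($o{\left(m \right)} = - \frac{1}{5} - -5 = - \frac{1}{5} + 5 = \frac{24}{5}$)
$\frac{415}{329} + \frac{o{\left(S{\left(1 \right)} \right)}}{161} = \frac{415}{329} + \frac{24}{5 \cdot 161} = 415 \cdot \frac{1}{329} + \frac{24}{5} \cdot \frac{1}{161} = \frac{415}{329} + \frac{24}{805} = \frac{6979}{5405}$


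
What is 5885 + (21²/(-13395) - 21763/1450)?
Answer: 7600715261/1294850 ≈ 5870.0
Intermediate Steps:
5885 + (21²/(-13395) - 21763/1450) = 5885 + (441*(-1/13395) - 21763*1/1450) = 5885 + (-147/4465 - 21763/1450) = 5885 - 19476989/1294850 = 7600715261/1294850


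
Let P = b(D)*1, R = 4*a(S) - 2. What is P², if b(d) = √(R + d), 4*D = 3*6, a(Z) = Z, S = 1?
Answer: 13/2 ≈ 6.5000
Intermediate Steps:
D = 9/2 (D = (3*6)/4 = (¼)*18 = 9/2 ≈ 4.5000)
R = 2 (R = 4*1 - 2 = 4 - 2 = 2)
b(d) = √(2 + d)
P = √26/2 (P = √(2 + 9/2)*1 = √(13/2)*1 = (√26/2)*1 = √26/2 ≈ 2.5495)
P² = (√26/2)² = 13/2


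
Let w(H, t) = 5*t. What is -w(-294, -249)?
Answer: 1245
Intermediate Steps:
-w(-294, -249) = -5*(-249) = -1*(-1245) = 1245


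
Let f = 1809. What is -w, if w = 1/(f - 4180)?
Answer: 1/2371 ≈ 0.00042176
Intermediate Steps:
w = -1/2371 (w = 1/(1809 - 4180) = 1/(-2371) = -1/2371 ≈ -0.00042176)
-w = -1*(-1/2371) = 1/2371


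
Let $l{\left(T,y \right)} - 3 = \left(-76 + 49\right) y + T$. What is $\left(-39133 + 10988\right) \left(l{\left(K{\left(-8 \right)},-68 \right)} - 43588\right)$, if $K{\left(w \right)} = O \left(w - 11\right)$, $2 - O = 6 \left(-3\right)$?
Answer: $1185720705$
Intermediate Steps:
$O = 20$ ($O = 2 - 6 \left(-3\right) = 2 - -18 = 2 + 18 = 20$)
$K{\left(w \right)} = -220 + 20 w$ ($K{\left(w \right)} = 20 \left(w - 11\right) = 20 \left(-11 + w\right) = -220 + 20 w$)
$l{\left(T,y \right)} = 3 + T - 27 y$ ($l{\left(T,y \right)} = 3 + \left(\left(-76 + 49\right) y + T\right) = 3 + \left(- 27 y + T\right) = 3 + \left(T - 27 y\right) = 3 + T - 27 y$)
$\left(-39133 + 10988\right) \left(l{\left(K{\left(-8 \right)},-68 \right)} - 43588\right) = \left(-39133 + 10988\right) \left(\left(3 + \left(-220 + 20 \left(-8\right)\right) - -1836\right) - 43588\right) = - 28145 \left(\left(3 - 380 + 1836\right) - 43588\right) = - 28145 \left(1459 - 43588\right) = \left(-28145\right) \left(-42129\right) = 1185720705$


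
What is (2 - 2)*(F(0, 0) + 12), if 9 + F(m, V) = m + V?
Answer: 0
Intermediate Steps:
F(m, V) = -9 + V + m (F(m, V) = -9 + (m + V) = -9 + (V + m) = -9 + V + m)
(2 - 2)*(F(0, 0) + 12) = (2 - 2)*((-9 + 0 + 0) + 12) = 0*(-9 + 12) = 0*3 = 0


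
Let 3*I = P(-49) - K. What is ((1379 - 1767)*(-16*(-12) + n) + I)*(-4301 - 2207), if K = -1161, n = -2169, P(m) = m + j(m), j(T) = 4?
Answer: -4994551584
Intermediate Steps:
P(m) = 4 + m (P(m) = m + 4 = 4 + m)
I = 372 (I = ((4 - 49) - 1*(-1161))/3 = (-45 + 1161)/3 = (⅓)*1116 = 372)
((1379 - 1767)*(-16*(-12) + n) + I)*(-4301 - 2207) = ((1379 - 1767)*(-16*(-12) - 2169) + 372)*(-4301 - 2207) = (-388*(192 - 2169) + 372)*(-6508) = (-388*(-1977) + 372)*(-6508) = (767076 + 372)*(-6508) = 767448*(-6508) = -4994551584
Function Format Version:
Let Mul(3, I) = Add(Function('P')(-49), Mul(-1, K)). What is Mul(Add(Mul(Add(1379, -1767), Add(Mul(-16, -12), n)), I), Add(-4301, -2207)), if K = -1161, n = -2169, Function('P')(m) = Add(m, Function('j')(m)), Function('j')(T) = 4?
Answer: -4994551584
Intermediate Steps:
Function('P')(m) = Add(4, m) (Function('P')(m) = Add(m, 4) = Add(4, m))
I = 372 (I = Mul(Rational(1, 3), Add(Add(4, -49), Mul(-1, -1161))) = Mul(Rational(1, 3), Add(-45, 1161)) = Mul(Rational(1, 3), 1116) = 372)
Mul(Add(Mul(Add(1379, -1767), Add(Mul(-16, -12), n)), I), Add(-4301, -2207)) = Mul(Add(Mul(Add(1379, -1767), Add(Mul(-16, -12), -2169)), 372), Add(-4301, -2207)) = Mul(Add(Mul(-388, Add(192, -2169)), 372), -6508) = Mul(Add(Mul(-388, -1977), 372), -6508) = Mul(Add(767076, 372), -6508) = Mul(767448, -6508) = -4994551584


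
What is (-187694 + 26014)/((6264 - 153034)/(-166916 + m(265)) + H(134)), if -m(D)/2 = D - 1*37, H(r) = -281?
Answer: 13530352480/23442381 ≈ 577.17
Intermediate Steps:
m(D) = 74 - 2*D (m(D) = -2*(D - 1*37) = -2*(D - 37) = -2*(-37 + D) = 74 - 2*D)
(-187694 + 26014)/((6264 - 153034)/(-166916 + m(265)) + H(134)) = (-187694 + 26014)/((6264 - 153034)/(-166916 + (74 - 2*265)) - 281) = -161680/(-146770/(-166916 + (74 - 530)) - 281) = -161680/(-146770/(-166916 - 456) - 281) = -161680/(-146770/(-167372) - 281) = -161680/(-146770*(-1/167372) - 281) = -161680/(73385/83686 - 281) = -161680/(-23442381/83686) = -161680*(-83686/23442381) = 13530352480/23442381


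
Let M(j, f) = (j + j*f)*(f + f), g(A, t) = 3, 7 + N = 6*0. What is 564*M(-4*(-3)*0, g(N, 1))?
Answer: 0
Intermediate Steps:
N = -7 (N = -7 + 6*0 = -7 + 0 = -7)
M(j, f) = 2*f*(j + f*j) (M(j, f) = (j + f*j)*(2*f) = 2*f*(j + f*j))
564*M(-4*(-3)*0, g(N, 1)) = 564*(2*3*(-4*(-3)*0)*(1 + 3)) = 564*(2*3*(12*0)*4) = 564*(2*3*0*4) = 564*0 = 0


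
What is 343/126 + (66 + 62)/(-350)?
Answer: 7423/3150 ≈ 2.3565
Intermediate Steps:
343/126 + (66 + 62)/(-350) = 343*(1/126) + 128*(-1/350) = 49/18 - 64/175 = 7423/3150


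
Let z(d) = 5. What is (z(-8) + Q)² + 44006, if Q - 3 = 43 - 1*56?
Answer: 44031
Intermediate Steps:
Q = -10 (Q = 3 + (43 - 1*56) = 3 + (43 - 56) = 3 - 13 = -10)
(z(-8) + Q)² + 44006 = (5 - 10)² + 44006 = (-5)² + 44006 = 25 + 44006 = 44031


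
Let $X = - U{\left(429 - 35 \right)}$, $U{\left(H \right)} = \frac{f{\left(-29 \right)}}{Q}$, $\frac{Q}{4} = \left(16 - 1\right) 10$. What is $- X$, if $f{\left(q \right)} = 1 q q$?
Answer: $\frac{841}{600} \approx 1.4017$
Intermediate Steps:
$f{\left(q \right)} = q^{2}$ ($f{\left(q \right)} = q q = q^{2}$)
$Q = 600$ ($Q = 4 \left(16 - 1\right) 10 = 4 \cdot 15 \cdot 10 = 4 \cdot 150 = 600$)
$U{\left(H \right)} = \frac{841}{600}$ ($U{\left(H \right)} = \frac{\left(-29\right)^{2}}{600} = 841 \cdot \frac{1}{600} = \frac{841}{600}$)
$X = - \frac{841}{600}$ ($X = \left(-1\right) \frac{841}{600} = - \frac{841}{600} \approx -1.4017$)
$- X = \left(-1\right) \left(- \frac{841}{600}\right) = \frac{841}{600}$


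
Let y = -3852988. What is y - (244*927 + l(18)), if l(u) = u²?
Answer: -4079500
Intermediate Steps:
y - (244*927 + l(18)) = -3852988 - (244*927 + 18²) = -3852988 - (226188 + 324) = -3852988 - 1*226512 = -3852988 - 226512 = -4079500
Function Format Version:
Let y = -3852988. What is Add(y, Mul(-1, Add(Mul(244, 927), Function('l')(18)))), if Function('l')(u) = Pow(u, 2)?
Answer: -4079500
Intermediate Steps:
Add(y, Mul(-1, Add(Mul(244, 927), Function('l')(18)))) = Add(-3852988, Mul(-1, Add(Mul(244, 927), Pow(18, 2)))) = Add(-3852988, Mul(-1, Add(226188, 324))) = Add(-3852988, Mul(-1, 226512)) = Add(-3852988, -226512) = -4079500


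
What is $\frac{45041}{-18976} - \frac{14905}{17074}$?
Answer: $- \frac{525933657}{161998112} \approx -3.2465$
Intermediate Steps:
$\frac{45041}{-18976} - \frac{14905}{17074} = 45041 \left(- \frac{1}{18976}\right) - \frac{14905}{17074} = - \frac{45041}{18976} - \frac{14905}{17074} = - \frac{525933657}{161998112}$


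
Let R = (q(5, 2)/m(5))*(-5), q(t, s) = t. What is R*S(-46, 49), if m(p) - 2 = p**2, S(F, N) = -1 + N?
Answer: -400/9 ≈ -44.444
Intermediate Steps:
m(p) = 2 + p**2
R = -25/27 (R = (5/(2 + 5**2))*(-5) = (5/(2 + 25))*(-5) = (5/27)*(-5) = -25/27 ≈ -0.92593)
R*S(-46, 49) = -25*(-1 + 49)/27 = -25/27*48 = -400/9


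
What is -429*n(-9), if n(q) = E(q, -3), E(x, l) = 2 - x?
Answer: -4719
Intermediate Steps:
n(q) = 2 - q
-429*n(-9) = -429*(2 - 1*(-9)) = -429*(2 + 9) = -429*11 = -4719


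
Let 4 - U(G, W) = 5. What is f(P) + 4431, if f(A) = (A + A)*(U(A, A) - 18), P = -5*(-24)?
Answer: -129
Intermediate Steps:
U(G, W) = -1 (U(G, W) = 4 - 1*5 = 4 - 5 = -1)
P = 120
f(A) = -38*A (f(A) = (A + A)*(-1 - 18) = (2*A)*(-19) = -38*A)
f(P) + 4431 = -38*120 + 4431 = -4560 + 4431 = -129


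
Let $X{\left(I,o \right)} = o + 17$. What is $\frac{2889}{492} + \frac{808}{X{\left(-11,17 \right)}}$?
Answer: $\frac{82627}{2788} \approx 29.637$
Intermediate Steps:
$X{\left(I,o \right)} = 17 + o$
$\frac{2889}{492} + \frac{808}{X{\left(-11,17 \right)}} = \frac{2889}{492} + \frac{808}{17 + 17} = 2889 \cdot \frac{1}{492} + \frac{808}{34} = \frac{963}{164} + 808 \cdot \frac{1}{34} = \frac{963}{164} + \frac{404}{17} = \frac{82627}{2788}$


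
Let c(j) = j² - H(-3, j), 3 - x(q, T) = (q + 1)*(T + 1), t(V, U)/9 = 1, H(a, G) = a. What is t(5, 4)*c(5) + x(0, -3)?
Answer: 257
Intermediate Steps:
t(V, U) = 9 (t(V, U) = 9*1 = 9)
x(q, T) = 3 - (1 + T)*(1 + q) (x(q, T) = 3 - (q + 1)*(T + 1) = 3 - (1 + q)*(1 + T) = 3 - (1 + T)*(1 + q))
c(j) = 3 + j² (c(j) = j² - 1*(-3) = j² + 3 = 3 + j²)
t(5, 4)*c(5) + x(0, -3) = 9*(3 + 5²) + (2 - 1*(-3) - 1*0 - 1*(-3)*0) = 9*(3 + 25) + (2 + 3 + 0 + 0) = 9*28 + 5 = 252 + 5 = 257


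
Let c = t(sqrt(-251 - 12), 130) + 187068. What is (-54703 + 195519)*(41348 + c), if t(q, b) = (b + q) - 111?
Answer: 32167302960 + 140816*I*sqrt(263) ≈ 3.2167e+10 + 2.2837e+6*I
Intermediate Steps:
t(q, b) = -111 + b + q
c = 187087 + I*sqrt(263) (c = (-111 + 130 + sqrt(-251 - 12)) + 187068 = (-111 + 130 + sqrt(-263)) + 187068 = (-111 + 130 + I*sqrt(263)) + 187068 = (19 + I*sqrt(263)) + 187068 = 187087 + I*sqrt(263) ≈ 1.8709e+5 + 16.217*I)
(-54703 + 195519)*(41348 + c) = (-54703 + 195519)*(41348 + (187087 + I*sqrt(263))) = 140816*(228435 + I*sqrt(263)) = 32167302960 + 140816*I*sqrt(263)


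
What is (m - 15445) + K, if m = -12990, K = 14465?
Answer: -13970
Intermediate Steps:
(m - 15445) + K = (-12990 - 15445) + 14465 = -28435 + 14465 = -13970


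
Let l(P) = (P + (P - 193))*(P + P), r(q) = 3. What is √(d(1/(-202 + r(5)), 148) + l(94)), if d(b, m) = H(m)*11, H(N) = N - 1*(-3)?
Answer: √721 ≈ 26.851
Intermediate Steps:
H(N) = 3 + N (H(N) = N + 3 = 3 + N)
l(P) = 2*P*(-193 + 2*P) (l(P) = (P + (-193 + P))*(2*P) = (-193 + 2*P)*(2*P) = 2*P*(-193 + 2*P))
d(b, m) = 33 + 11*m (d(b, m) = (3 + m)*11 = 33 + 11*m)
√(d(1/(-202 + r(5)), 148) + l(94)) = √((33 + 11*148) + 2*94*(-193 + 2*94)) = √((33 + 1628) + 2*94*(-193 + 188)) = √(1661 + 2*94*(-5)) = √(1661 - 940) = √721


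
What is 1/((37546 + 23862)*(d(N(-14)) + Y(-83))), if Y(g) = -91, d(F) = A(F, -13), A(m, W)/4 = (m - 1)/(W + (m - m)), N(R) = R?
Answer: -13/68961184 ≈ -1.8851e-7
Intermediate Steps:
A(m, W) = 4*(-1 + m)/W (A(m, W) = 4*((m - 1)/(W + (m - m))) = 4*((-1 + m)/(W + 0)) = 4*((-1 + m)/W) = 4*(-1 + m)/W)
d(F) = 4/13 - 4*F/13 (d(F) = 4*(-1 + F)/(-13) = 4*(-1/13)*(-1 + F) = 4/13 - 4*F/13)
1/((37546 + 23862)*(d(N(-14)) + Y(-83))) = 1/((37546 + 23862)*((4/13 - 4/13*(-14)) - 91)) = 1/(61408*((4/13 + 56/13) - 91)) = 1/(61408*(60/13 - 91)) = 1/(61408*(-1123/13)) = 1/(-68961184/13) = -13/68961184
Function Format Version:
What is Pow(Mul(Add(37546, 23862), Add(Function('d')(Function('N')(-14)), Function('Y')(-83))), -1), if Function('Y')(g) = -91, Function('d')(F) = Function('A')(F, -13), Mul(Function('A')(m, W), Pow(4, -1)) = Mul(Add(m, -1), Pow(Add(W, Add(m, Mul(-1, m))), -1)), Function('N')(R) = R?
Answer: Rational(-13, 68961184) ≈ -1.8851e-7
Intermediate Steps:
Function('A')(m, W) = Mul(4, Pow(W, -1), Add(-1, m)) (Function('A')(m, W) = Mul(4, Mul(Add(m, -1), Pow(Add(W, Add(m, Mul(-1, m))), -1))) = Mul(4, Mul(Add(-1, m), Pow(Add(W, 0), -1))) = Mul(4, Mul(Add(-1, m), Pow(W, -1))) = Mul(4, Mul(Pow(W, -1), Add(-1, m))) = Mul(4, Pow(W, -1), Add(-1, m)))
Function('d')(F) = Add(Rational(4, 13), Mul(Rational(-4, 13), F)) (Function('d')(F) = Mul(4, Pow(-13, -1), Add(-1, F)) = Mul(4, Rational(-1, 13), Add(-1, F)) = Add(Rational(4, 13), Mul(Rational(-4, 13), F)))
Pow(Mul(Add(37546, 23862), Add(Function('d')(Function('N')(-14)), Function('Y')(-83))), -1) = Pow(Mul(Add(37546, 23862), Add(Add(Rational(4, 13), Mul(Rational(-4, 13), -14)), -91)), -1) = Pow(Mul(61408, Add(Add(Rational(4, 13), Rational(56, 13)), -91)), -1) = Pow(Mul(61408, Add(Rational(60, 13), -91)), -1) = Pow(Mul(61408, Rational(-1123, 13)), -1) = Pow(Rational(-68961184, 13), -1) = Rational(-13, 68961184)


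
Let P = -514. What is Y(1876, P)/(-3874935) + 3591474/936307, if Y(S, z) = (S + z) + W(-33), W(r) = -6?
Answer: 4638486223966/1209376255015 ≈ 3.8354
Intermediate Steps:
Y(S, z) = -6 + S + z (Y(S, z) = (S + z) - 6 = -6 + S + z)
Y(1876, P)/(-3874935) + 3591474/936307 = (-6 + 1876 - 514)/(-3874935) + 3591474/936307 = 1356*(-1/3874935) + 3591474*(1/936307) = -452/1291645 + 3591474/936307 = 4638486223966/1209376255015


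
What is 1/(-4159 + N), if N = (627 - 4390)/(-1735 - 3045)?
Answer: -4780/19876257 ≈ -0.00024049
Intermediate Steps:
N = 3763/4780 (N = -3763/(-4780) = -3763*(-1/4780) = 3763/4780 ≈ 0.78724)
1/(-4159 + N) = 1/(-4159 + 3763/4780) = 1/(-19876257/4780) = -4780/19876257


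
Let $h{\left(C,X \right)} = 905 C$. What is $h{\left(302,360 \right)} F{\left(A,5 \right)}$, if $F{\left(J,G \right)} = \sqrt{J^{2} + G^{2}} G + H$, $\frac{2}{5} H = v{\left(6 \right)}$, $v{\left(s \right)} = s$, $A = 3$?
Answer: $4099650 + 1366550 \sqrt{34} \approx 1.2068 \cdot 10^{7}$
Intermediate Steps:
$H = 15$ ($H = \frac{5}{2} \cdot 6 = 15$)
$F{\left(J,G \right)} = 15 + G \sqrt{G^{2} + J^{2}}$ ($F{\left(J,G \right)} = \sqrt{J^{2} + G^{2}} G + 15 = \sqrt{G^{2} + J^{2}} G + 15 = G \sqrt{G^{2} + J^{2}} + 15 = 15 + G \sqrt{G^{2} + J^{2}}$)
$h{\left(302,360 \right)} F{\left(A,5 \right)} = 905 \cdot 302 \left(15 + 5 \sqrt{5^{2} + 3^{2}}\right) = 273310 \left(15 + 5 \sqrt{25 + 9}\right) = 273310 \left(15 + 5 \sqrt{34}\right) = 4099650 + 1366550 \sqrt{34}$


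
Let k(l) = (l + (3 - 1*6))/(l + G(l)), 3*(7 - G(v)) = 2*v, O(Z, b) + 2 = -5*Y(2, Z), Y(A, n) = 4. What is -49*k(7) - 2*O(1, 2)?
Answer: 23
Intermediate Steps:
O(Z, b) = -22 (O(Z, b) = -2 - 5*4 = -2 - 20 = -22)
G(v) = 7 - 2*v/3
k(l) = (-3 + l)/(7 + l/3) (k(l) = (l + (3 - 1*6))/(l + (7 - 2*l/3)) = (l + (3 - 6))/(7 + l/3) = (l - 3)/(7 + l/3) = (-3 + l)/(7 + l/3))
-49*k(7) - 2*O(1, 2) = -147*(-3 + 7)/(21 + 7) - 2*(-22) = -147*4/28 + 44 = -49*3/7 + 44 = -21 + 44 = 23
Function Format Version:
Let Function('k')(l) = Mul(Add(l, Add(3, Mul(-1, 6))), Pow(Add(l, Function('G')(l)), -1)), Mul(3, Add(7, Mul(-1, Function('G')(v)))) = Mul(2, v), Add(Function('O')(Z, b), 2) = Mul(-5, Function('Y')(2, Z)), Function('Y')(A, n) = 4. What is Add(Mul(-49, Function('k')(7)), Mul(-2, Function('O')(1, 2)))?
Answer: 23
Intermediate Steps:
Function('O')(Z, b) = -22 (Function('O')(Z, b) = Add(-2, Mul(-5, 4)) = Add(-2, -20) = -22)
Function('G')(v) = Add(7, Mul(Rational(-2, 3), v)) (Function('G')(v) = Add(7, Mul(Rational(-1, 3), Mul(2, v))) = Add(7, Mul(Rational(-2, 3), v)))
Function('k')(l) = Mul(Pow(Add(7, Mul(Rational(1, 3), l)), -1), Add(-3, l)) (Function('k')(l) = Mul(Add(l, Add(3, Mul(-1, 6))), Pow(Add(l, Add(7, Mul(Rational(-2, 3), l))), -1)) = Mul(Add(l, Add(3, -6)), Pow(Add(7, Mul(Rational(1, 3), l)), -1)) = Mul(Add(l, -3), Pow(Add(7, Mul(Rational(1, 3), l)), -1)) = Mul(Add(-3, l), Pow(Add(7, Mul(Rational(1, 3), l)), -1)) = Mul(Pow(Add(7, Mul(Rational(1, 3), l)), -1), Add(-3, l)))
Add(Mul(-49, Function('k')(7)), Mul(-2, Function('O')(1, 2))) = Add(Mul(-49, Mul(3, Pow(Add(21, 7), -1), Add(-3, 7))), Mul(-2, -22)) = Add(Mul(-49, Mul(3, Pow(28, -1), 4)), 44) = Add(Mul(-49, Mul(3, Rational(1, 28), 4)), 44) = Add(Mul(-49, Rational(3, 7)), 44) = Add(-21, 44) = 23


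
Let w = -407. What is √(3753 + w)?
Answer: √3346 ≈ 57.845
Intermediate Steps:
√(3753 + w) = √(3753 - 407) = √3346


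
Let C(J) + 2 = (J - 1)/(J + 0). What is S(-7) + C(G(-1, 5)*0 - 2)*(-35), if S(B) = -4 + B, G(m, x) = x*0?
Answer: 13/2 ≈ 6.5000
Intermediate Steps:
G(m, x) = 0
C(J) = -2 + (-1 + J)/J (C(J) = -2 + (J - 1)/(J + 0) = -2 + (-1 + J)/J)
S(-7) + C(G(-1, 5)*0 - 2)*(-35) = (-4 - 7) + ((-1 - (0*0 - 2))/(0*0 - 2))*(-35) = -11 + ((-1 - (0 - 2))/(0 - 2))*(-35) = -11 + ((-1 - 1*(-2))/(-2))*(-35) = -11 - (-1 + 2)/2*(-35) = -11 - ½*1*(-35) = -11 - ½*(-35) = -11 + 35/2 = 13/2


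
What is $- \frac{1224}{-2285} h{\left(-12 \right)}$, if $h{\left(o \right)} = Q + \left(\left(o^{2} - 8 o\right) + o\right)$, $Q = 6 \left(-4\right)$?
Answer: $\frac{249696}{2285} \approx 109.28$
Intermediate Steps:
$Q = -24$
$h{\left(o \right)} = -24 + o^{2} - 7 o$ ($h{\left(o \right)} = -24 + \left(\left(o^{2} - 8 o\right) + o\right) = -24 + \left(o^{2} - 7 o\right) = -24 + o^{2} - 7 o$)
$- \frac{1224}{-2285} h{\left(-12 \right)} = - \frac{1224}{-2285} \left(-24 + \left(-12\right)^{2} - -84\right) = \left(-1224\right) \left(- \frac{1}{2285}\right) \left(-24 + 144 + 84\right) = \frac{1224}{2285} \cdot 204 = \frac{249696}{2285}$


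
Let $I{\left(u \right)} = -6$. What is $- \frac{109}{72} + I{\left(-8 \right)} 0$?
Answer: $- \frac{109}{72} \approx -1.5139$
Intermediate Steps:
$- \frac{109}{72} + I{\left(-8 \right)} 0 = - \frac{109}{72} - 0 = \left(-109\right) \frac{1}{72} + 0 = - \frac{109}{72} + 0 = - \frac{109}{72}$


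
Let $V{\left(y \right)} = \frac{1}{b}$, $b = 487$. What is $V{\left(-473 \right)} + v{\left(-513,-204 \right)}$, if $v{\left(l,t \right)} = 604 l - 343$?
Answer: $- \frac{151064964}{487} \approx -3.102 \cdot 10^{5}$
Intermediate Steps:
$v{\left(l,t \right)} = -343 + 604 l$
$V{\left(y \right)} = \frac{1}{487}$
$V{\left(-473 \right)} + v{\left(-513,-204 \right)} = \frac{1}{487} + \left(-343 + 604 \left(-513\right)\right) = \frac{1}{487} - 310195 = - \frac{151064964}{487}$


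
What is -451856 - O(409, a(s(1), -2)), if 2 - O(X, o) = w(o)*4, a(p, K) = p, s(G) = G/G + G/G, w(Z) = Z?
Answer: -451850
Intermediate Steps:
s(G) = 2 (s(G) = 1 + 1 = 2)
O(X, o) = 2 - 4*o (O(X, o) = 2 - o*4 = 2 - 4*o)
-451856 - O(409, a(s(1), -2)) = -451856 - (2 - 4*2) = -451856 - (2 - 8) = -451856 - 1*(-6) = -451856 + 6 = -451850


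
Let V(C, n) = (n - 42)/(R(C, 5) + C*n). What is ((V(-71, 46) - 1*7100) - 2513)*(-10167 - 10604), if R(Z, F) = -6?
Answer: 163331408385/818 ≈ 1.9967e+8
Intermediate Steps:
V(C, n) = (-42 + n)/(-6 + C*n) (V(C, n) = (n - 42)/(-6 + C*n) = (-42 + n)/(-6 + C*n))
((V(-71, 46) - 1*7100) - 2513)*(-10167 - 10604) = (((-42 + 46)/(-6 - 71*46) - 1*7100) - 2513)*(-10167 - 10604) = ((4/(-6 - 3266) - 7100) - 2513)*(-20771) = ((4/(-3272) - 7100) - 2513)*(-20771) = ((-1/3272*4 - 7100) - 2513)*(-20771) = ((-1/818 - 7100) - 2513)*(-20771) = (-5807801/818 - 2513)*(-20771) = -7863435/818*(-20771) = 163331408385/818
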